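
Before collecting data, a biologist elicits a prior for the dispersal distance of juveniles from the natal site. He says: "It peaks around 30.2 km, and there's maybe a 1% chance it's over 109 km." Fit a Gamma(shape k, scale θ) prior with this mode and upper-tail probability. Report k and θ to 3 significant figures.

Gamma(k,θ) with k>1 has mode (k−1)θ, so θ = 30.2/(k−1).
Need P(X < 109) = 0.99 with θ tied to k this way. Start at k = 2, θ = 30.2: P(X<109) ≈ 0.875.
Too low — raise k to concentrate. Iterating converges to k ≈ 3.61.
Then θ = 30.2/(3.61−1) ≈ 11.6.

k ≈ 3.61, θ ≈ 11.6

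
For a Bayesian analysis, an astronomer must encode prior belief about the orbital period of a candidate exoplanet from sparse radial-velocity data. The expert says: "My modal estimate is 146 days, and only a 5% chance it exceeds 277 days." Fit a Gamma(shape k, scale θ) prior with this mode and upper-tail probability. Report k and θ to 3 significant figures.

Gamma(k,θ) with k>1 has mode (k−1)θ, so θ = 146/(k−1).
Need P(X < 277) = 0.95 with θ tied to k this way. Start at k = 2, θ = 146: P(X<277) ≈ 0.565.
Too low — raise k to concentrate. Iterating converges to k ≈ 7.78.
Then θ = 146/(7.78−1) ≈ 21.5.

k ≈ 7.78, θ ≈ 21.5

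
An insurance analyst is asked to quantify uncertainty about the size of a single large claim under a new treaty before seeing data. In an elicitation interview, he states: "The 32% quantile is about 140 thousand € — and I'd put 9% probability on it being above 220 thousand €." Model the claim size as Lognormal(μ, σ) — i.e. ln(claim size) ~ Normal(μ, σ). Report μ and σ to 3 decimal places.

If T ~ Lognormal(μ,σ) then ln T ~ Normal(μ,σ), so the p-quantile of ln T is μ + z_p·σ.
ln(140) = 4.942 and ln(220) = 5.394; z_{0.32} = -0.4677, z_{0.91} = 1.341.
σ = (5.394 − 4.942)/(1.341 − (-0.4677)) = 0.250.
μ = 4.942 − (-0.4677)·0.250 = 5.059.

μ ≈ 5.059, σ ≈ 0.250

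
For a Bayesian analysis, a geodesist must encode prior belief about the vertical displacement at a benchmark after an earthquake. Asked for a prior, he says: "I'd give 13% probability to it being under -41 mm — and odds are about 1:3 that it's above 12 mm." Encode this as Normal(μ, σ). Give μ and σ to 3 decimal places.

For Normal(μ,σ), the p-quantile is μ + z_p·σ. Here z_{0.13} = -1.126, z_{0.75} = 0.6745.
So -41 = μ − 1.126σ and 12 = μ + 0.6745σ.
Subtracting: σ = (12 − -41)/(0.6745 − (-1.126)) = 29.430.
Then μ = -41 − (-1.126)·29.430 = -7.850.

μ = -7.850, σ = 29.430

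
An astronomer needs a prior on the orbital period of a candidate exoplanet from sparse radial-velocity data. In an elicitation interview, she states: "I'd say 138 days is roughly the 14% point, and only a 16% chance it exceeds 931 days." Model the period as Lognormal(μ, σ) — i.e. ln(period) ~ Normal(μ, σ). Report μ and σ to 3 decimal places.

μ ≈ 5.921, σ ≈ 0.920

If T ~ Lognormal(μ,σ) then ln T ~ Normal(μ,σ), so the p-quantile of ln T is μ + z_p·σ.
ln(138) = 4.927 and ln(931) = 6.836; z_{0.14} = -1.08, z_{0.84} = 0.9945.
σ = (6.836 − 4.927)/(0.9945 − (-1.08)) = 0.920.
μ = 4.927 − (-1.08)·0.920 = 5.921.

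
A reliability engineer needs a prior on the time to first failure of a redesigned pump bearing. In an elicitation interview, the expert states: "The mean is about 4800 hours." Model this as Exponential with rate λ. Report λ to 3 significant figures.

λ ≈ 0.000208

Exponential mean = 1/λ, so λ = 1/4800.0 = 0.000208.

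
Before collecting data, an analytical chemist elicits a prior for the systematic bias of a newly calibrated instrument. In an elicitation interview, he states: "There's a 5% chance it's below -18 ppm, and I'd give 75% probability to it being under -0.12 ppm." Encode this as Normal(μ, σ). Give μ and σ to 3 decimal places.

For Normal(μ,σ), the p-quantile is μ + z_p·σ. Here z_{0.05} = -1.645, z_{0.75} = 0.6745.
So -18 = μ − 1.645σ and -0.12 = μ + 0.6745σ.
Subtracting: σ = (-0.12 − -18)/(0.6745 − (-1.645)) = 7.709.
Then μ = -18 − (-1.645)·7.709 = -5.320.

μ = -5.320, σ = 7.709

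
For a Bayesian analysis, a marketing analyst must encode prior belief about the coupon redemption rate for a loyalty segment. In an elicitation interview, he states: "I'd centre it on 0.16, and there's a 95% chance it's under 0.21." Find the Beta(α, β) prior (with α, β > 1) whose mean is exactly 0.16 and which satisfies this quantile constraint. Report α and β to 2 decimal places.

With mean 0.16 fixed, write α = 0.16s, β = 0.84s where s = α+β.
Need P(θ < 0.21) = 0.95 under Beta(0.16s, 0.84s). Normal approximation: (q−m)/√(m(1−m)/s) ≈ z_{0.95} = 1.64, so s ≈ 0.16·0.84·(1.64)²/(0.21−0.16)² = 145.5.
At s = 145.5: P(θ<0.21) ≈ 0.943. Adjusting to match 0.95 gives s ≈ 159.05.
So α = 0.16·159.05 ≈ 25.45, β = 0.84·159.05 ≈ 133.60.

α ≈ 25.45, β ≈ 133.60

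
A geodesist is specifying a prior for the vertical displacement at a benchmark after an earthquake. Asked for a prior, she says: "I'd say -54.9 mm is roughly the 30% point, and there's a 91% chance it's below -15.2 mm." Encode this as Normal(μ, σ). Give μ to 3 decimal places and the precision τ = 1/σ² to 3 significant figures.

μ = -43.738, τ = 0.00221

The p-quantile of Normal(μ,σ) is μ + z_p·σ, with z_{0.3} = -0.5244 and z_{0.91} = 1.341.
Eliminate σ: μ = (z₂·x₁ − z₁·x₂)/(z₂ − z₁) = (1.341·-54.9 − (-0.5244)·-15.2)/1.865 = -43.738.
Then σ = (x₂ − x₁)/(z₂ − z₁) = (-15.2 − -54.9)/1.865 = 21.285.
Precision τ = 1/σ² = 1/21.29² = 0.00221.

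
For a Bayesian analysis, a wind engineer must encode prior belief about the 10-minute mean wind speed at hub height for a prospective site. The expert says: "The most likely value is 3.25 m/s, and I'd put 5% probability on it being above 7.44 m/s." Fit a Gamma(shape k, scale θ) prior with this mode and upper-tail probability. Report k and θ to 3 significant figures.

k ≈ 5, θ ≈ 0.813

Gamma(k,θ) with k>1 has mode (k−1)θ, so θ = 3.25/(k−1).
Need P(X < 7.44) = 0.95 with θ tied to k this way. Start at k = 2, θ = 3.25: P(X<7.44) ≈ 0.667.
Too low — raise k to concentrate. Iterating converges to k ≈ 5.
Then θ = 3.25/(5−1) ≈ 0.813.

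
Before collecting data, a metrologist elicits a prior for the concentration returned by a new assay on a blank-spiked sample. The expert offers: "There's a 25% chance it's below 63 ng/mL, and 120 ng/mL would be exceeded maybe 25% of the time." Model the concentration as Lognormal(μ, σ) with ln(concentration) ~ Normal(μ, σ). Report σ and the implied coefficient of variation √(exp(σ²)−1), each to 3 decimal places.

σ ≈ 0.478, CV ≈ 0.506

If T ~ Lognormal(μ,σ) then ln T ~ Normal(μ,σ), so the p-quantile of ln T is μ + z_p·σ.
ln(63) = 4.143 and ln(120) = 4.787; z_{0.25} = -0.6745, z_{0.75} = 0.6745.
σ = (4.787 − 4.143)/(0.6745 − (-0.6745)) = 0.478.
μ = 4.143 − (-0.6745)·0.478 = 4.465.
CV = √(exp(σ²)−1) = √(exp(0.2282)−1) = 0.506.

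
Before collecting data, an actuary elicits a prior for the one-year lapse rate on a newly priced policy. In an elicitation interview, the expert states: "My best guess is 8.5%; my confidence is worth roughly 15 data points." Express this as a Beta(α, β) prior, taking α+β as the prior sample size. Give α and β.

Under the effective-sample-size interpretation, Beta(α, β) has prior mean α/(α+β) and prior sample size α+β.
So α+β = 15 and α/(α+β) = 0.085, giving α = 0.085·15 = 1.275 and β = 15 − 1.275 = 13.725.

α = 1.275, β = 13.725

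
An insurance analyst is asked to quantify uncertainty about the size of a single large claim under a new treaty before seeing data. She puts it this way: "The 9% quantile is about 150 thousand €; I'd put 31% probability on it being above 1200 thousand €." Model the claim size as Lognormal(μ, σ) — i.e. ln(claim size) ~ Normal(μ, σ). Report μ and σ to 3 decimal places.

If T ~ Lognormal(μ,σ) then ln T ~ Normal(μ,σ), so the p-quantile of ln T is μ + z_p·σ.
ln(150) = 5.011 and ln(1200) = 7.09; z_{0.09} = -1.341, z_{0.69} = 0.4959.
σ = (7.09 − 5.011)/(0.4959 − (-1.341)) = 1.132.
μ = 5.011 − (-1.341)·1.132 = 6.529.

μ ≈ 6.529, σ ≈ 1.132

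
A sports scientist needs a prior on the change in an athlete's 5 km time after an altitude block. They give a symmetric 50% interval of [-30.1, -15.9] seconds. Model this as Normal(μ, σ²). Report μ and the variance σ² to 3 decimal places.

μ = -23.000, σ² = 110.807

A symmetric 50% interval runs μ ± z·σ with z = 0.6745.
Half-width = 7.1, so σ = 7.1/0.6745 = 10.5265 and σ² = 110.807.
μ is the interval midpoint, -23.000.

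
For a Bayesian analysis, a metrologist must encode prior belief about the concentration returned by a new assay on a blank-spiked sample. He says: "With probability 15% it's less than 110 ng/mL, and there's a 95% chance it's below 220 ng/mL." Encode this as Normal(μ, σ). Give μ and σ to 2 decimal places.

μ = 152.52, σ = 41.03

For Normal(μ,σ), the p-quantile is μ + z_p·σ. Here z_{0.15} = -1.036, z_{0.95} = 1.645.
So 110 = μ − 1.036σ and 220 = μ + 1.645σ.
Subtracting: σ = (220 − 110)/(1.645 − (-1.036)) = 41.03.
Then μ = 110 − (-1.036)·41.03 = 152.52.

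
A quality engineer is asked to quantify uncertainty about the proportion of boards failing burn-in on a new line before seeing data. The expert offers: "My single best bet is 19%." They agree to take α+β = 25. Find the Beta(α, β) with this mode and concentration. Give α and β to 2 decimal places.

α = 5.37, β = 19.63

For α,β > 1 the Beta mode is (α−1)/(α+β−2). With α+β = 25, the mode is (α−1)/23.
Set (α−1)/23 = 0.19 → α = 1 + 0.19·23 = 5.37.
β = 25 − α = 19.63.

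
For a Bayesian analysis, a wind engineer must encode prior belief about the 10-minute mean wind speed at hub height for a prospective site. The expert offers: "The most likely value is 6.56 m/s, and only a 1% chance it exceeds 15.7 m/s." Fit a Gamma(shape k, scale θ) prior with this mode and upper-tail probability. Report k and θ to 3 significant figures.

Gamma(k,θ) with k>1 has mode (k−1)θ, so θ = 6.56/(k−1).
Need P(X < 15.7) = 0.99 with θ tied to k this way. Start at k = 2, θ = 6.56: P(X<15.7) ≈ 0.690.
Too low — raise k to concentrate. Iterating converges to k ≈ 7.22.
Then θ = 6.56/(7.22−1) ≈ 1.05.

k ≈ 7.22, θ ≈ 1.05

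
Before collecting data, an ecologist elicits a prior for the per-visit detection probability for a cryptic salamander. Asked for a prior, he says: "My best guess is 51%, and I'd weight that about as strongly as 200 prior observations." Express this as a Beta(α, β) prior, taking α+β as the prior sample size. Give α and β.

Under the effective-sample-size interpretation, Beta(α, β) has prior mean α/(α+β) and prior sample size α+β.
So α+β = 200 and α/(α+β) = 0.51, giving α = 0.51·200 = 102 and β = 200 − 102 = 98.

α = 102, β = 98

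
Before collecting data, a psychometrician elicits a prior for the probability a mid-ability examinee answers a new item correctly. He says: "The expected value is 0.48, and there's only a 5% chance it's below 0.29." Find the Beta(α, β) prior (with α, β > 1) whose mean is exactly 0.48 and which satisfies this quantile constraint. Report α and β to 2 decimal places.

α ≈ 8.42, β ≈ 9.12

With mean 0.48 fixed, write α = 0.48s, β = 0.52s where s = α+β.
Need P(θ < 0.29) = 0.05 under Beta(0.48s, 0.52s). Normal approximation: (q−m)/√(m(1−m)/s) ≈ z_{0.05} = -1.64, so s ≈ 0.48·0.52·(-1.64)²/(0.29−0.48)² = 18.7.
At s = 18.7: P(θ<0.29) ≈ 0.045. Adjusting to match 0.05 gives s ≈ 17.54.
So α = 0.48·17.54 ≈ 8.42, β = 0.52·17.54 ≈ 9.12.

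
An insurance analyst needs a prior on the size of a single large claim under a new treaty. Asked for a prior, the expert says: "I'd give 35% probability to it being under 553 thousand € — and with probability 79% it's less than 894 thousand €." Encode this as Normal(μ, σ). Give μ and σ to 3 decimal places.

The p-quantile of Normal(μ,σ) is μ + z_p·σ, with z_{0.35} = -0.3853 and z_{0.79} = 0.8064.
Eliminate σ: μ = (z₂·x₁ − z₁·x₂)/(z₂ − z₁) = (0.8064·553 − (-0.3853)·894)/1.192 = 663.254.
Then σ = (x₂ − x₁)/(z₂ − z₁) = (894 − 553)/1.192 = 286.136.

μ = 663.254, σ = 286.136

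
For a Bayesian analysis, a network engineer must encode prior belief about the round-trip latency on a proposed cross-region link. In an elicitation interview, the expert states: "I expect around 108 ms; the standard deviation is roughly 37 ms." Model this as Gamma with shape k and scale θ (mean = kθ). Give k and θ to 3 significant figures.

k ≈ 8.52, θ ≈ 12.7

For Gamma(k, scale θ): mean = kθ, variance = kθ², so CV = 1/√k.
CV = SD/mean = 37/108 = 0.3426, hence k = 1/CV² = 8.52.
Then θ = mean/k = 108/8.52 = 12.7.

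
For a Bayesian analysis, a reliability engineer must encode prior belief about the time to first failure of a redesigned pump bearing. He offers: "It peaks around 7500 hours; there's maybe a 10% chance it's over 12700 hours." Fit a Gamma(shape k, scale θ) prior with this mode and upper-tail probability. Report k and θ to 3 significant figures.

Gamma(k,θ) with k>1 has mode (k−1)θ, so θ = 7500/(k−1).
Need P(X < 12700) = 0.9 with θ tied to k this way. Start at k = 2, θ = 7500: P(X<12700) ≈ 0.505.
Too low — raise k to concentrate. Iterating converges to k ≈ 7.82.
Then θ = 7500/(7.82−1) ≈ 1100.

k ≈ 7.82, θ ≈ 1100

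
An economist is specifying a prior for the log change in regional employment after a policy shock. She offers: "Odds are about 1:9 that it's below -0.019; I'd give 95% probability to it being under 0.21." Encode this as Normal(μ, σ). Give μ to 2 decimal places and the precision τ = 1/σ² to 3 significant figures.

The p-quantile of Normal(μ,σ) is μ + z_p·σ, with z_{0.1} = -1.282 and z_{0.95} = 1.645.
Eliminate σ: μ = (z₂·x₁ − z₁·x₂)/(z₂ − z₁) = (1.645·-0.019 − (-1.282)·0.21)/2.926 = 0.08.
Then σ = (x₂ − x₁)/(z₂ − z₁) = (0.21 − -0.019)/2.926 = 0.08.
Precision τ = 1/σ² = 1/0.07825² = 163.

μ = 0.08, τ = 163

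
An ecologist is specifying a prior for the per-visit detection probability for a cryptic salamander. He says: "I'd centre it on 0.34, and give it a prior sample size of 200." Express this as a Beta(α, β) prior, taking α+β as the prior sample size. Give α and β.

α = 68, β = 132

Under the effective-sample-size interpretation, Beta(α, β) has prior mean α/(α+β) and prior sample size α+β.
So α+β = 200 and α/(α+β) = 0.34, giving α = 0.34·200 = 68 and β = 200 − 68 = 132.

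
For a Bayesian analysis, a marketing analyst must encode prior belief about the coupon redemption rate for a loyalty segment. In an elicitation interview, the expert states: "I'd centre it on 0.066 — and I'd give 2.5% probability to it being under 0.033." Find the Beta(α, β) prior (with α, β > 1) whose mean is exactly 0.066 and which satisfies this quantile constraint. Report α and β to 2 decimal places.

With mean 0.066 fixed, write α = 0.066s, β = 0.934s where s = α+β.
Need P(θ < 0.033) = 0.025 under Beta(0.066s, 0.934s). Normal approximation: (q−m)/√(m(1−m)/s) ≈ z_{0.025} = -1.96, so s ≈ 0.066·0.934·(-1.96)²/(0.033−0.066)² = 217.4.
At s = 217.4: P(θ<0.033) ≈ 0.010. Adjusting to match 0.025 gives s ≈ 159.29.
So α = 0.066·159.29 ≈ 10.51, β = 0.934·159.29 ≈ 148.78.

α ≈ 10.51, β ≈ 148.78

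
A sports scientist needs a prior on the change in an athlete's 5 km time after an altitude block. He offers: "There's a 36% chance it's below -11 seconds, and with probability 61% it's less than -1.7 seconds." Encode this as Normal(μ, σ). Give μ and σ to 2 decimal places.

μ = -5.77, σ = 14.58

For Normal(μ,σ), the p-quantile is μ + z_p·σ. Here z_{0.36} = -0.3585, z_{0.61} = 0.2793.
So -11 = μ − 0.3585σ and -1.7 = μ + 0.2793σ.
Subtracting: σ = (-1.7 − -11)/(0.2793 − (-0.3585)) = 14.58.
Then μ = -11 − (-0.3585)·14.58 = -5.77.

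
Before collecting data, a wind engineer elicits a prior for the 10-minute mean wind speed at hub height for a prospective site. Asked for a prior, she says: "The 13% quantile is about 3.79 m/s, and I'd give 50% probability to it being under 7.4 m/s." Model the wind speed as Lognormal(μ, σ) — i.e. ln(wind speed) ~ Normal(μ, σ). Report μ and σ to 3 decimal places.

If T ~ Lognormal(μ,σ) then ln T ~ Normal(μ,σ), so the p-quantile of ln T is μ + z_p·σ.
ln(3.79) = 1.332 and ln(7.4) = 2.001; z_{0.13} = -1.126, z_{0.5} = 0.
σ = (2.001 − 1.332)/(0 − (-1.126)) = 0.594.
μ = 1.332 − (-1.126)·0.594 = 2.001.

μ ≈ 2.001, σ ≈ 0.594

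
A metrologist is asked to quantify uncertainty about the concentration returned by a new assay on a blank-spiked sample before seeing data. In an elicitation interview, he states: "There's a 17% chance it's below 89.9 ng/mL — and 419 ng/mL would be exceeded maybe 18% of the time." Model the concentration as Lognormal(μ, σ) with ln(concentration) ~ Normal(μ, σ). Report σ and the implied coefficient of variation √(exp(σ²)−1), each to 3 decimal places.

If T ~ Lognormal(μ,σ) then ln T ~ Normal(μ,σ), so the p-quantile of ln T is μ + z_p·σ.
ln(89.9) = 4.499 and ln(419) = 6.038; z_{0.17} = -0.9542, z_{0.82} = 0.9154.
σ = (6.038 − 4.499)/(0.9154 − (-0.9542)) = 0.823.
μ = 4.499 − (-0.9542)·0.823 = 5.284.
CV = √(exp(σ²)−1) = √(exp(0.6778)−1) = 0.985.

σ ≈ 0.823, CV ≈ 0.985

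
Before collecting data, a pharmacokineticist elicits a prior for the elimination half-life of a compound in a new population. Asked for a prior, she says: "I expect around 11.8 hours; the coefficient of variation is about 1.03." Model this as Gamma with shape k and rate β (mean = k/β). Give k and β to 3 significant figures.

k ≈ 0.943, β ≈ 0.0799

For Gamma(k, rate β): mean = k/β, variance = k/β², so CV = 1/√k.
CV = 1.03, hence k = 1/CV² = 0.943.
Then β = k/mean = 0.943/11.8 = 0.0799.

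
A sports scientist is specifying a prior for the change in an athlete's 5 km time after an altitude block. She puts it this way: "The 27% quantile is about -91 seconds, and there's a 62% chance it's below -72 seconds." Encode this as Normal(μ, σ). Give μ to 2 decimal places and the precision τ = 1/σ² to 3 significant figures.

For Normal(μ,σ), the p-quantile is μ + z_p·σ. Here z_{0.27} = -0.6128, z_{0.62} = 0.3055.
So -91 = μ − 0.6128σ and -72 = μ + 0.3055σ.
Subtracting: σ = (-72 − -91)/(0.3055 − (-0.6128)) = 20.69.
Then μ = -91 − (-0.6128)·20.69 = -78.32.
Precision τ = 1/σ² = 1/20.69² = 0.00234.

μ = -78.32, τ = 0.00234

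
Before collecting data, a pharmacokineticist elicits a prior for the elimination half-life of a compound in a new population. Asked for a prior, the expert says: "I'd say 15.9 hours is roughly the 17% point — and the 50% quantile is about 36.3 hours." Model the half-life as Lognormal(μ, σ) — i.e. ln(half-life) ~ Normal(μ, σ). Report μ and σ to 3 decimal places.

If T ~ Lognormal(μ,σ) then ln T ~ Normal(μ,σ), so the p-quantile of ln T is μ + z_p·σ.
ln(15.9) = 2.766 and ln(36.3) = 3.592; z_{0.17} = -0.9542, z_{0.5} = 0.
σ = (3.592 − 2.766)/(0 − (-0.9542)) = 0.865.
μ = 2.766 − (-0.9542)·0.865 = 3.592.

μ ≈ 3.592, σ ≈ 0.865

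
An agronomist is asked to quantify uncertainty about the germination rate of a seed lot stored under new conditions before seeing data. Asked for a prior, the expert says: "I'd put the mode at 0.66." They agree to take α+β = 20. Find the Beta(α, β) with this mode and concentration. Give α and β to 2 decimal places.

For α,β > 1 the Beta mode is (α−1)/(α+β−2). With α+β = 20, the mode is (α−1)/18.
Set (α−1)/18 = 0.66 → α = 1 + 0.66·18 = 12.88.
β = 20 − α = 7.12.

α = 12.88, β = 7.12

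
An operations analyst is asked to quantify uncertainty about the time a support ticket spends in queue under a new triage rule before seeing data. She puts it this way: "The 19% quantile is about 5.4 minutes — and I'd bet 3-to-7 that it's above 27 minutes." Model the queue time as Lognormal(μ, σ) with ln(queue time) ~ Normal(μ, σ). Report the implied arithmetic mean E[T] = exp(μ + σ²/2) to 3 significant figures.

E[T] ≈ 28.6 minutes

If T ~ Lognormal(μ,σ) then ln T ~ Normal(μ,σ), so the p-quantile of ln T is μ + z_p·σ.
ln(5.4) = 1.686 and ln(27) = 3.296; z_{0.19} = -0.8779, z_{0.7} = 0.5244.
σ = (3.296 − 1.686)/(0.5244 − (-0.8779)) = 1.148.
μ = 1.686 − (-0.8779)·1.148 = 2.694.
E[T] = exp(μ + σ²/2) = exp(2.694 + 0.6586) = 28.6 minutes.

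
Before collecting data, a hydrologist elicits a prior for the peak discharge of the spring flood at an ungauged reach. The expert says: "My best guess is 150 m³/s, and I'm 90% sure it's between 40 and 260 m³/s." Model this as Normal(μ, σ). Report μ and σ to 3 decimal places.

μ = 150.000, σ = 66.875

A symmetric 90% interval runs μ ± z·σ with z = 1.645.
Half-width = 110, so σ = 110/1.645 = 66.875.
μ is the stated best guess, 150.000.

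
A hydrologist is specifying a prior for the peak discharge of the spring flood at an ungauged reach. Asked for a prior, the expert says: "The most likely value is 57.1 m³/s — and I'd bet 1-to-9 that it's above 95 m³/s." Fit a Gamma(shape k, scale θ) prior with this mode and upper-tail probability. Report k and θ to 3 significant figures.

Gamma(k,θ) with k>1 has mode (k−1)θ, so θ = 57.1/(k−1).
Need P(X < 95) = 0.9 with θ tied to k this way. Start at k = 2, θ = 57.1: P(X<95) ≈ 0.495.
Too low — raise k to concentrate. Iterating converges to k ≈ 8.29.
Then θ = 57.1/(8.29−1) ≈ 7.84.

k ≈ 8.29, θ ≈ 7.84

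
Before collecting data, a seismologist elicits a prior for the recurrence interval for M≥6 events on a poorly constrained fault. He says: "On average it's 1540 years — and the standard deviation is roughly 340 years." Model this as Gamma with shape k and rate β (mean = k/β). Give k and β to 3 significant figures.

k ≈ 20.5, β ≈ 0.0133

For Gamma(k, rate β): mean = k/β, variance = k/β², so CV = 1/√k.
CV = SD/mean = 340/1540 = 0.2208, hence k = 1/CV² = 20.5.
Then β = k/mean = 20.5/1540 = 0.0133.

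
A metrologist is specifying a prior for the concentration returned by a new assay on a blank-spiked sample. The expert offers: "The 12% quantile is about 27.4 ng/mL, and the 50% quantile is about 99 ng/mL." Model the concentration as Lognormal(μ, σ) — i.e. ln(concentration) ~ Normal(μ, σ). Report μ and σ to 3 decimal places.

If T ~ Lognormal(μ,σ) then ln T ~ Normal(μ,σ), so the p-quantile of ln T is μ + z_p·σ.
ln(27.4) = 3.311 and ln(99) = 4.595; z_{0.12} = -1.175, z_{0.5} = 0.
σ = (4.595 − 3.311)/(0 − (-1.175)) = 1.093.
μ = 3.311 − (-1.175)·1.093 = 4.595.

μ ≈ 4.595, σ ≈ 1.093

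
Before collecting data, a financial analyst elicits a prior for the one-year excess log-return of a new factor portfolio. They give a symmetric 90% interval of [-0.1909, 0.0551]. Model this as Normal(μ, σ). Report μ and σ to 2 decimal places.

A symmetric 90% interval runs μ ± z·σ with z = 1.645.
Half-width = 0.123, so σ = 0.123/1.645 = 0.07.
μ is the interval midpoint, -0.07.

μ = -0.07, σ = 0.07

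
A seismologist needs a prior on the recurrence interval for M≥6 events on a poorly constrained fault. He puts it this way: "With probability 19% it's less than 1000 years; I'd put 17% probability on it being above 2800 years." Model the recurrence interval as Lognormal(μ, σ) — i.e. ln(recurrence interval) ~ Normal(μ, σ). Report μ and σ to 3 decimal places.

μ ≈ 7.401, σ ≈ 0.562

If T ~ Lognormal(μ,σ) then ln T ~ Normal(μ,σ), so the p-quantile of ln T is μ + z_p·σ.
ln(1000) = 6.908 and ln(2800) = 7.937; z_{0.19} = -0.8779, z_{0.83} = 0.9542.
σ = (7.937 − 6.908)/(0.9542 − (-0.8779)) = 0.562.
μ = 6.908 − (-0.8779)·0.562 = 7.401.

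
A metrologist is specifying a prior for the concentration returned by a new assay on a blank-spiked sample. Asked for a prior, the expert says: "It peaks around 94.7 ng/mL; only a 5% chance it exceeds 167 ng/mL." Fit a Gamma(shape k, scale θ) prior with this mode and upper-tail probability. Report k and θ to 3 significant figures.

k ≈ 9.67, θ ≈ 10.9

Gamma(k,θ) with k>1 has mode (k−1)θ, so θ = 94.7/(k−1).
Need P(X < 167) = 0.95 with θ tied to k this way. Start at k = 2, θ = 94.7: P(X<167) ≈ 0.526.
Too low — raise k to concentrate. Iterating converges to k ≈ 9.67.
Then θ = 94.7/(9.67−1) ≈ 10.9.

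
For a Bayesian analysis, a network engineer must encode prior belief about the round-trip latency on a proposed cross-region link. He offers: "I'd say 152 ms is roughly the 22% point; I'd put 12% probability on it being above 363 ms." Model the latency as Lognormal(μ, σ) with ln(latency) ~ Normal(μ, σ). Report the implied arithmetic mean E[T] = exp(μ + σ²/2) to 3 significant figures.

If T ~ Lognormal(μ,σ) then ln T ~ Normal(μ,σ), so the p-quantile of ln T is μ + z_p·σ.
ln(152) = 5.024 and ln(363) = 5.894; z_{0.22} = -0.7722, z_{0.88} = 1.175.
σ = (5.894 − 5.024)/(1.175 − (-0.7722)) = 0.447.
μ = 5.024 − (-0.7722)·0.447 = 5.369.
E[T] = exp(μ + σ²/2) = exp(5.369 + 0.0999) = 237 ms.

E[T] ≈ 237 ms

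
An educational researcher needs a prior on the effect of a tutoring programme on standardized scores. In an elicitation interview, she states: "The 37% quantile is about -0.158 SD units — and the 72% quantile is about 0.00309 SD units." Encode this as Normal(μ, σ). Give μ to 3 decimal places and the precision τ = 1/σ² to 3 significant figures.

μ = -0.100, τ = 32.2

For Normal(μ,σ), the p-quantile is μ + z_p·σ. Here z_{0.37} = -0.3319, z_{0.72} = 0.5828.
So -0.158 = μ − 0.3319σ and 0.00309 = μ + 0.5828σ.
Subtracting: σ = (0.00309 − -0.158)/(0.5828 − (-0.3319)) = 0.176.
Then μ = -0.158 − (-0.3319)·0.176 = -0.100.
Precision τ = 1/σ² = 1/0.1761² = 32.2.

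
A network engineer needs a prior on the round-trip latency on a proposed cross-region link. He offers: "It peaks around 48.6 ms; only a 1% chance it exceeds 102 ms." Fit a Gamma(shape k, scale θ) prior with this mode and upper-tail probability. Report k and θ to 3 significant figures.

k ≈ 9.85, θ ≈ 5.49

Gamma(k,θ) with k>1 has mode (k−1)θ, so θ = 48.6/(k−1).
Need P(X < 102) = 0.99 with θ tied to k this way. Start at k = 2, θ = 48.6: P(X<102) ≈ 0.620.
Too low — raise k to concentrate. Iterating converges to k ≈ 9.85.
Then θ = 48.6/(9.85−1) ≈ 5.49.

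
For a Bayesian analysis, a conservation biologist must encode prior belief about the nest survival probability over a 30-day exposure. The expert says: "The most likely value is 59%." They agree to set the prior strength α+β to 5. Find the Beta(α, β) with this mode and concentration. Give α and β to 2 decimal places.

α = 2.77, β = 2.23

For α,β > 1 the Beta mode is (α−1)/(α+β−2). With α+β = 5, the mode is (α−1)/3.
Set (α−1)/3 = 0.59 → α = 1 + 0.59·3 = 2.77.
β = 5 − α = 2.23.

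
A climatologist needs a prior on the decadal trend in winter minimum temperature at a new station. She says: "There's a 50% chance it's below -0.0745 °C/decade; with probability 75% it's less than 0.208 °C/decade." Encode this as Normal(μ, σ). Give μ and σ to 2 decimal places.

μ = -0.07, σ = 0.42

For Normal(μ,σ), the p-quantile is μ + z_p·σ. Here z_{0.5} = 0, z_{0.75} = 0.6745.
So -0.0745 = μ + 0σ and 0.208 = μ + 0.6745σ.
Subtracting: σ = (0.208 − -0.0745)/(0.6745 − (0)) = 0.42.
Then μ = -0.0745 − (0)·0.42 = -0.07.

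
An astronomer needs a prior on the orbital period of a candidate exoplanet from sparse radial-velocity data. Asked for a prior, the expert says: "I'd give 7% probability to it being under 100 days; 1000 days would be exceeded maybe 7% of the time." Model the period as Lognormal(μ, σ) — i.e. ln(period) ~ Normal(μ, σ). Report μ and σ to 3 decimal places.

μ ≈ 5.756, σ ≈ 0.780

If T ~ Lognormal(μ,σ) then ln T ~ Normal(μ,σ), so the p-quantile of ln T is μ + z_p·σ.
ln(100) = 4.605 and ln(1000) = 6.908; z_{0.07} = -1.476, z_{0.93} = 1.476.
σ = (6.908 − 4.605)/(1.476 − (-1.476)) = 0.780.
μ = 4.605 − (-1.476)·0.780 = 5.756.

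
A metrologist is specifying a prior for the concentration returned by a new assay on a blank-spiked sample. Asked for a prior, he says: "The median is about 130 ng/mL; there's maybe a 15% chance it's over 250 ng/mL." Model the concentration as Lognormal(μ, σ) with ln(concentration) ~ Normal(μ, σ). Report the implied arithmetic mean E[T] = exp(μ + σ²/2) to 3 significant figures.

E[T] ≈ 159 ng/mL

If T ~ Lognormal(μ,σ) then ln T ~ Normal(μ,σ), so the p-quantile of ln T is μ + z_p·σ.
ln(130) = 4.868 and ln(250) = 5.521; z_{0.5} = 0, z_{0.85} = 1.036.
σ = (5.521 − 4.868)/(1.036 − (0)) = 0.631.
μ = 4.868 − (0)·0.631 = 4.868.
E[T] = exp(μ + σ²/2) = exp(4.868 + 0.1990) = 159 ng/mL.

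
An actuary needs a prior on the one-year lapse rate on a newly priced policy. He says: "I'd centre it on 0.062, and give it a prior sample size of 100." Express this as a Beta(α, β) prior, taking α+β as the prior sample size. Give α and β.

Under the effective-sample-size interpretation, Beta(α, β) has prior mean α/(α+β) and prior sample size α+β.
So α+β = 100 and α/(α+β) = 0.062, giving α = 0.062·100 = 6.2 and β = 100 − 6.2 = 93.8.

α = 6.2, β = 93.8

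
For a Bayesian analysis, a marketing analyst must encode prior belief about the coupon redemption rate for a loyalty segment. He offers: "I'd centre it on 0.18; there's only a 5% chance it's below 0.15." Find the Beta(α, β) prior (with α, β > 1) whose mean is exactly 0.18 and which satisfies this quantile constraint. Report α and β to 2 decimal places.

α ≈ 75.14, β ≈ 342.32

With mean 0.18 fixed, write α = 0.18s, β = 0.82s where s = α+β.
Need P(θ < 0.15) = 0.05 under Beta(0.18s, 0.82s). Normal approximation: (q−m)/√(m(1−m)/s) ≈ z_{0.05} = -1.64, so s ≈ 0.18·0.82·(-1.64)²/(0.15−0.18)² = 443.7.
At s = 443.7: P(θ<0.15) ≈ 0.045. Adjusting to match 0.05 gives s ≈ 417.47.
So α = 0.18·417.47 ≈ 75.14, β = 0.82·417.47 ≈ 342.32.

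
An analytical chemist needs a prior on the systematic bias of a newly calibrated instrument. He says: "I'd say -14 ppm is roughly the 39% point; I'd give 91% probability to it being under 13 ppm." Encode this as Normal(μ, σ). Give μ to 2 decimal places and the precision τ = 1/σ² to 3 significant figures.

μ = -9.34, τ = 0.0036

The p-quantile of Normal(μ,σ) is μ + z_p·σ, with z_{0.39} = -0.2793 and z_{0.91} = 1.341.
Eliminate σ: μ = (z₂·x₁ − z₁·x₂)/(z₂ − z₁) = (1.341·-14 − (-0.2793)·13)/1.62 = -9.34.
Then σ = (x₂ − x₁)/(z₂ − z₁) = (13 − -14)/1.62 = 16.67.
Precision τ = 1/σ² = 1/16.67² = 0.0036.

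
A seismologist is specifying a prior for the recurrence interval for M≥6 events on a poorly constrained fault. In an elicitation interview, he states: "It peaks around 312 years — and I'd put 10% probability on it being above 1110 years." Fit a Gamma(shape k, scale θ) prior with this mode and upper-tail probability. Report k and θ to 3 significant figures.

k ≈ 2.16, θ ≈ 269

Gamma(k,θ) with k>1 has mode (k−1)θ, so θ = 312/(k−1).
Need P(X < 1110) = 0.9 with θ tied to k this way. Start at k = 2, θ = 312: P(X<1110) ≈ 0.870.
Too low — raise k to concentrate. Iterating converges to k ≈ 2.16.
Then θ = 312/(2.16−1) ≈ 269.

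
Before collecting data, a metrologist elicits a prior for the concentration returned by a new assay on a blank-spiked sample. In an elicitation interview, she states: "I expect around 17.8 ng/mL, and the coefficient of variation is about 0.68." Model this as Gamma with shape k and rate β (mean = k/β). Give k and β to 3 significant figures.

k ≈ 2.16, β ≈ 0.121

For Gamma(k, rate β): mean = k/β, variance = k/β², so CV = 1/√k.
CV = 0.68, hence k = 1/CV² = 2.16.
Then β = k/mean = 2.16/17.8 = 0.121.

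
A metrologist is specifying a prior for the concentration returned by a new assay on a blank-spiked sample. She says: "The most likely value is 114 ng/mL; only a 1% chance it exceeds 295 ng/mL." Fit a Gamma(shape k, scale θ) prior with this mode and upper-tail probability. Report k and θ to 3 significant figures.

k ≈ 6.15, θ ≈ 22.1

Gamma(k,θ) with k>1 has mode (k−1)θ, so θ = 114/(k−1).
Need P(X < 295) = 0.99 with θ tied to k this way. Start at k = 2, θ = 114: P(X<295) ≈ 0.730.
Too low — raise k to concentrate. Iterating converges to k ≈ 6.15.
Then θ = 114/(6.15−1) ≈ 22.1.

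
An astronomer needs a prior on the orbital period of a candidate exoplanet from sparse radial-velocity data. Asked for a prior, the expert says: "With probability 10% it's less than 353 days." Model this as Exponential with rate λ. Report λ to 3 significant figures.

P(T < 353.0) = 1 − e^(−λ·353.0) = 0.1, so λ = −ln(1−0.1)/353.0 = −ln(0.9)/353.0 = 0.000298.

λ ≈ 0.000298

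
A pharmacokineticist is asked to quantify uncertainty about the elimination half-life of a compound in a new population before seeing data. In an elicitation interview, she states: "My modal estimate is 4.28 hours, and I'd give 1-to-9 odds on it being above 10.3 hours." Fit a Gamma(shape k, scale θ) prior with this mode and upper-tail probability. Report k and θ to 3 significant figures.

k ≈ 3.49, θ ≈ 1.72

Gamma(k,θ) with k>1 has mode (k−1)θ, so θ = 4.28/(k−1).
Need P(X < 10.3) = 0.9 with θ tied to k this way. Start at k = 2, θ = 4.28: P(X<10.3) ≈ 0.693.
Too low — raise k to concentrate. Iterating converges to k ≈ 3.49.
Then θ = 4.28/(3.49−1) ≈ 1.72.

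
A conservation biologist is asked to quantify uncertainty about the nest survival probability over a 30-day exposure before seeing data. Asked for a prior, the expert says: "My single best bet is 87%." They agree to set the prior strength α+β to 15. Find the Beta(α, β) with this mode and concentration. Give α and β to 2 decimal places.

α = 12.31, β = 2.69

For α,β > 1 the Beta mode is (α−1)/(α+β−2). With α+β = 15, the mode is (α−1)/13.
Set (α−1)/13 = 0.87 → α = 1 + 0.87·13 = 12.31.
β = 15 − α = 2.69.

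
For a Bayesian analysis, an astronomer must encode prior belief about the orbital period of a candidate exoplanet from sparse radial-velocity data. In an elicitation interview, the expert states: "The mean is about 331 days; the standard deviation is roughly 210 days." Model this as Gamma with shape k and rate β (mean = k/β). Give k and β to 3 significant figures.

For Gamma(k, rate β): mean = k/β, variance = k/β², so CV = 1/√k.
CV = SD/mean = 210/331 = 0.6344, hence k = 1/CV² = 2.48.
Then β = k/mean = 2.48/331 = 0.00751.

k ≈ 2.48, β ≈ 0.00751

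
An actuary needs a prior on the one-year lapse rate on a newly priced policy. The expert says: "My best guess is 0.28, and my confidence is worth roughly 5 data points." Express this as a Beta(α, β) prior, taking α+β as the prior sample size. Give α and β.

Under the effective-sample-size interpretation, Beta(α, β) has prior mean α/(α+β) and prior sample size α+β.
So α+β = 5 and α/(α+β) = 0.28, giving α = 0.28·5 = 1.4 and β = 5 − 1.4 = 3.6.

α = 1.4, β = 3.6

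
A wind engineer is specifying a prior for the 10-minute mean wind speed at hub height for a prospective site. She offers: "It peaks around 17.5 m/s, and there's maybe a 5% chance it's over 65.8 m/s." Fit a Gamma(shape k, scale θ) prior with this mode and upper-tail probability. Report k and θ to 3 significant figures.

Gamma(k,θ) with k>1 has mode (k−1)θ, so θ = 17.5/(k−1).
Need P(X < 65.8) = 0.95 with θ tied to k this way. Start at k = 2, θ = 17.5: P(X<65.8) ≈ 0.889.
Too low — raise k to concentrate. Iterating converges to k ≈ 2.45.
Then θ = 17.5/(2.45−1) ≈ 12.

k ≈ 2.45, θ ≈ 12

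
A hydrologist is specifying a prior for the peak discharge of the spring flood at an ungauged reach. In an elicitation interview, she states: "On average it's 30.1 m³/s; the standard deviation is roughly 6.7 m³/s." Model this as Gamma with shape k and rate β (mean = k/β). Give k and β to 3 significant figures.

For Gamma(k, rate β): mean = k/β, variance = k/β², so CV = 1/√k.
CV = SD/mean = 6.7/30.1 = 0.2226, hence k = 1/CV² = 20.2.
Then β = k/mean = 20.2/30.1 = 0.671.

k ≈ 20.2, β ≈ 0.671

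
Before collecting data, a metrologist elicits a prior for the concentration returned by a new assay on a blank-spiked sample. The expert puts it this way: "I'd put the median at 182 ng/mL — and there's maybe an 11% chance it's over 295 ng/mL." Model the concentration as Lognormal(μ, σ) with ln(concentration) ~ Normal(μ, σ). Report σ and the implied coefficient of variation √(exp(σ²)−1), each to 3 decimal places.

σ ≈ 0.394, CV ≈ 0.410

If T ~ Lognormal(μ,σ) then ln T ~ Normal(μ,σ), so the p-quantile of ln T is μ + z_p·σ.
ln(182) = 5.204 and ln(295) = 5.687; z_{0.5} = 0, z_{0.89} = 1.227.
σ = (5.687 − 5.204)/(1.227 − (0)) = 0.394.
μ = 5.204 − (0)·0.394 = 5.204.
CV = √(exp(σ²)−1) = √(exp(0.1551)−1) = 0.410.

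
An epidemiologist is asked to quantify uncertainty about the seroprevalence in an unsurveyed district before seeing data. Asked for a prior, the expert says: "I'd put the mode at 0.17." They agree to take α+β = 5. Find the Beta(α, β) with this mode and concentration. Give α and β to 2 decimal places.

For α,β > 1 the Beta mode is (α−1)/(α+β−2). With α+β = 5, the mode is (α−1)/3.
Set (α−1)/3 = 0.17 → α = 1 + 0.17·3 = 1.51.
β = 5 − α = 3.49.

α = 1.51, β = 3.49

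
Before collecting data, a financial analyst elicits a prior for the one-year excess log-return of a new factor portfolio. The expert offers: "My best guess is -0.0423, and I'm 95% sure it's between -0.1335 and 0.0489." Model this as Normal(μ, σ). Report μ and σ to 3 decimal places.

A symmetric 95% interval runs μ ± z·σ with z = 1.96.
Half-width = 0.0912, so σ = 0.0912/1.96 = 0.047.
μ is the stated best guess, -0.042.

μ = -0.042, σ = 0.047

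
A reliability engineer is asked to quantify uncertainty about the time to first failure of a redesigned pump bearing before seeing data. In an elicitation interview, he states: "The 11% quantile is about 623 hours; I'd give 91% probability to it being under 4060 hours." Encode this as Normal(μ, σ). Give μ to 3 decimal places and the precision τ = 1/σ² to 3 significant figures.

The p-quantile of Normal(μ,σ) is μ + z_p·σ, with z_{0.11} = -1.227 and z_{0.91} = 1.341.
Eliminate σ: μ = (z₂·x₁ − z₁·x₂)/(z₂ − z₁) = (1.341·623 − (-1.227)·4060)/2.567 = 2265.038.
Then σ = (x₂ − x₁)/(z₂ − z₁) = (4060 − 623)/2.567 = 1338.769.
Precision τ = 1/σ² = 1/1339² = 5.58e-07.

μ = 2265.038, τ = 5.58e-07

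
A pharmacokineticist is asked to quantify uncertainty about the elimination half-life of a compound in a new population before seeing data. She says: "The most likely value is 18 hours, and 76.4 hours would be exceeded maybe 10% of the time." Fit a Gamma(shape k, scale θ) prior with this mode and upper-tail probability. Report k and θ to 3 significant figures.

k ≈ 1.87, θ ≈ 20.7

Gamma(k,θ) with k>1 has mode (k−1)θ, so θ = 18/(k−1).
Need P(X < 76.4) = 0.9 with θ tied to k this way. Start at k = 2, θ = 18: P(X<76.4) ≈ 0.925.
Too high — lower k to spread out. Iterating converges to k ≈ 1.87.
Then θ = 18/(1.87−1) ≈ 20.7.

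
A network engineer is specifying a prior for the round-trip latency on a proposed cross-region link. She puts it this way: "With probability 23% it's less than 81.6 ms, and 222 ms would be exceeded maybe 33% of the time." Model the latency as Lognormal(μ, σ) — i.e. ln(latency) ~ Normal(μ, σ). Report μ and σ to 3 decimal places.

If T ~ Lognormal(μ,σ) then ln T ~ Normal(μ,σ), so the p-quantile of ln T is μ + z_p·σ.
ln(81.6) = 4.402 and ln(222) = 5.403; z_{0.23} = -0.7388, z_{0.67} = 0.4399.
σ = (5.403 − 4.402)/(0.4399 − (-0.7388)) = 0.849.
μ = 4.402 − (-0.7388)·0.849 = 5.029.

μ ≈ 5.029, σ ≈ 0.849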